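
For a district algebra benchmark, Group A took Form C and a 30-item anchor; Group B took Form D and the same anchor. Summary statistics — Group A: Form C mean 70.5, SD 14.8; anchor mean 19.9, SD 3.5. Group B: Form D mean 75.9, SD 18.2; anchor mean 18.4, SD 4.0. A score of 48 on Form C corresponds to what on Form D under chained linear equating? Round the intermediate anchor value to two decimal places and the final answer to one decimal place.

58.5

Form C → anchor (Group A): v = (3.5/14.8)(48 − 70.5) + 19.9 = 14.58
anchor → Form D (Group B): y = (18.2/4.0)(14.58 − 18.4) + 75.9 = 58.5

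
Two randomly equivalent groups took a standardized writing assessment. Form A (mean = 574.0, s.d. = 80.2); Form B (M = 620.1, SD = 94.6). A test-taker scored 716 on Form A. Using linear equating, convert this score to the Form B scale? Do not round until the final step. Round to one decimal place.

787.6

Linear equating: y = (SD_Y/SD_X)(x − M_X) + M_Y
y = (94.6/80.2)(716 − 574.0) + 620.1
y = 1.179551 × 142.0 + 620.1 = 167.4963 + 620.1 = 787.6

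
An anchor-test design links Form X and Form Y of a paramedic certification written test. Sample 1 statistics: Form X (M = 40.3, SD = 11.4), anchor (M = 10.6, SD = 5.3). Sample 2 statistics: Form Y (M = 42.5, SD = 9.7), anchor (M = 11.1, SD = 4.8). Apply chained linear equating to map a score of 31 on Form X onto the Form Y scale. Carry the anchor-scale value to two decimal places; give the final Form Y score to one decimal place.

32.8

Form X → anchor (Sample 1): v = (5.3/11.4)(31 − 40.3) + 10.6 = 6.28
anchor → Form Y (Sample 2): y = (9.7/4.8)(6.28 − 11.1) + 42.5 = 32.8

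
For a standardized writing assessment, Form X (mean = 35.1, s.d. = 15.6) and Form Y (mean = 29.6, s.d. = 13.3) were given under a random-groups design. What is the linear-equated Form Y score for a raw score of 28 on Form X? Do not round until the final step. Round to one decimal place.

23.5

Linear equating: y = (SD_Y/SD_X)(x − M_X) + M_Y
y = (13.3/15.6)(28 − 35.1) + 29.6
y = 0.852564 × -7.1 + 29.6 = -6.0532 + 29.6 = 23.5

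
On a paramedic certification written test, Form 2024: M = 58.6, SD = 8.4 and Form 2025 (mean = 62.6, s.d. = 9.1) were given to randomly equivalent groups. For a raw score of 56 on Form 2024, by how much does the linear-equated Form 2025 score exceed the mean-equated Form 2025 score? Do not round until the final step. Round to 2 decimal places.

-0.22

Mean-equated: 56 + (62.6 − 58.6) = 60.00
Linear-equated: (9.1/8.4)(56 − 58.6) + 62.6 = 59.783
Difference = 59.783 − 60.00 = -0.22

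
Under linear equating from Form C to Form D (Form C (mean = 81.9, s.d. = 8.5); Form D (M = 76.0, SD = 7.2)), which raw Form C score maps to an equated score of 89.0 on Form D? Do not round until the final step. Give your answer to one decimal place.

Invert y = (SD_Y/SD_X)(x − M_X) + M_Y:
x = (SD_X/SD_Y)(y − M_Y) + M_X = (8.5/7.2)(89.0 − 76.0) + 81.9
x = 1.180556 × 13.000 + 81.9 = 97.2

97.2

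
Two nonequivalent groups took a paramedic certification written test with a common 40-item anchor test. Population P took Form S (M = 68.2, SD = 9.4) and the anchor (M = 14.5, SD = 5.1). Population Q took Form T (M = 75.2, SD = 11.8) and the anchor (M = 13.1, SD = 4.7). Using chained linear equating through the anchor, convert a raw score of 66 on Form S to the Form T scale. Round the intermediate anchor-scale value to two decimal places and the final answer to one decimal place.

75.7

Form S → anchor (Population P): v = (5.1/9.4)(66 − 68.2) + 14.5 = 13.31
anchor → Form T (Population Q): y = (11.8/4.7)(13.31 − 13.1) + 75.2 = 75.7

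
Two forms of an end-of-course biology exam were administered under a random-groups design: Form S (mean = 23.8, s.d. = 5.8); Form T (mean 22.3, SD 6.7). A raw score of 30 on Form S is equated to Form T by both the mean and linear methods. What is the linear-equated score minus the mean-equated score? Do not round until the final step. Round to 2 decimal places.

Mean-equated: 30 + (22.3 − 23.8) = 28.50
Linear-equated: (6.7/5.8)(30 − 23.8) + 22.3 = 29.462
Difference = 29.462 − 28.50 = 0.96

0.96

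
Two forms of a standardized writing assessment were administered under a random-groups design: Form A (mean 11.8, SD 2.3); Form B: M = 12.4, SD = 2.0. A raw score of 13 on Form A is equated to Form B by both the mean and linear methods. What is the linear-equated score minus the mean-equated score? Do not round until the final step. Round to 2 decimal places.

-0.16

Mean-equated: 13 + (12.4 − 11.8) = 13.60
Linear-equated: (2.0/2.3)(13 − 11.8) + 12.4 = 13.443
Difference = 13.443 − 13.60 = -0.16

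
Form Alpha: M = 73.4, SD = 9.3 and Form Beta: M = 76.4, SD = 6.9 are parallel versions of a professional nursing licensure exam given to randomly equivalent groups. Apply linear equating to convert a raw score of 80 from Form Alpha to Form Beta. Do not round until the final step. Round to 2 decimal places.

81.30

Linear equating: y = (SD_Y/SD_X)(x − M_X) + M_Y
y = (6.9/9.3)(80 − 73.4) + 76.4
y = 0.741935 × 6.6 + 76.4 = 4.8968 + 76.4 = 81.30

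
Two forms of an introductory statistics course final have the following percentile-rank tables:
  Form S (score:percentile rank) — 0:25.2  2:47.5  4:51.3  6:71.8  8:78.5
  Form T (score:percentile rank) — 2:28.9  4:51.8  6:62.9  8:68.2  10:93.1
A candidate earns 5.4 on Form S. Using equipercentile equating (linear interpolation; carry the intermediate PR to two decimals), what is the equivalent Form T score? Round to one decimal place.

PR of 5.4 on Form S: 51.3 + (5.4 − 4)/(6 − 4) × (71.8 − 51.3) = 65.65
On Form T, PR 65.65 falls between score 6 (PR 62.9) and 8 (PR 68.2).
Interpolate: 6 + (65.65 − 62.9)/(68.2 − 62.9) × (8 − 6) = 7.0

7.0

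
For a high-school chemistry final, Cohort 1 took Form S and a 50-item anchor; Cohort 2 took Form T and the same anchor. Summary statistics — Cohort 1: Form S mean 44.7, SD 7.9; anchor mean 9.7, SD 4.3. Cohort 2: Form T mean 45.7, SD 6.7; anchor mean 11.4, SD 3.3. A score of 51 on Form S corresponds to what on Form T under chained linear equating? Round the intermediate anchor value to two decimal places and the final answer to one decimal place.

Form S → anchor (Cohort 1): v = (4.3/7.9)(51 − 44.7) + 9.7 = 13.13
anchor → Form T (Cohort 2): y = (6.7/3.3)(13.13 − 11.4) + 45.7 = 49.2

49.2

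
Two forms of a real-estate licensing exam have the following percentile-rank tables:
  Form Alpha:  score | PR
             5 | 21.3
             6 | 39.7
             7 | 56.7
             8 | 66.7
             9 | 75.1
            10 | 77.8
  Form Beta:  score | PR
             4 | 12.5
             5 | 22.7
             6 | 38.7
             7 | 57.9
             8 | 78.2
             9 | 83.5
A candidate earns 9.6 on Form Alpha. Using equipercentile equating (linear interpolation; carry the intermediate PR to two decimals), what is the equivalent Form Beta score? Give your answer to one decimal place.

PR of 9.6 on Form Alpha: 75.1 + (9.6 − 9)/(10 − 9) × (77.8 − 75.1) = 76.72
On Form Beta, PR 76.72 falls between score 7 (PR 57.9) and 8 (PR 78.2).
Interpolate: 7 + (76.72 − 57.9)/(78.2 − 57.9) × (8 − 7) = 7.9

7.9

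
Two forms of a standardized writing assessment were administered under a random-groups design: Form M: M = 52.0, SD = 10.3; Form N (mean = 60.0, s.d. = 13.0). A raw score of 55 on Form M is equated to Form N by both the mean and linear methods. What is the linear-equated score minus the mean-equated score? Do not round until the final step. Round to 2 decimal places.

0.79

Mean-equated: 55 + (60.0 − 52.0) = 63.00
Linear-equated: (13.0/10.3)(55 − 52.0) + 60.0 = 63.786
Difference = 63.786 − 63.00 = 0.79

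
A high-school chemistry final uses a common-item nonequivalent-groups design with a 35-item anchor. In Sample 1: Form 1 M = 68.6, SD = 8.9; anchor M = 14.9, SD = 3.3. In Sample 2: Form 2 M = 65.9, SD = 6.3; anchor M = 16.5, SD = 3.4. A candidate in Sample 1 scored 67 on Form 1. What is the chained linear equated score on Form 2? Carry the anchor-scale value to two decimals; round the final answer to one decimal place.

61.8

Form 1 → anchor (Sample 1): v = (3.3/8.9)(67 − 68.6) + 14.9 = 14.31
anchor → Form 2 (Sample 2): y = (6.3/3.4)(14.31 − 16.5) + 65.9 = 61.8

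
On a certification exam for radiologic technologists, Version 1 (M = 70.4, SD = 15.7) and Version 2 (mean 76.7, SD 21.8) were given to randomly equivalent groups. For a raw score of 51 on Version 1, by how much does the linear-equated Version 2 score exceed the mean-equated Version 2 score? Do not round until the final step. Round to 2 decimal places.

-7.54

Mean-equated: 51 + (76.7 − 70.4) = 57.30
Linear-equated: (21.8/15.7)(51 − 70.4) + 76.7 = 49.762
Difference = 49.762 − 57.30 = -7.54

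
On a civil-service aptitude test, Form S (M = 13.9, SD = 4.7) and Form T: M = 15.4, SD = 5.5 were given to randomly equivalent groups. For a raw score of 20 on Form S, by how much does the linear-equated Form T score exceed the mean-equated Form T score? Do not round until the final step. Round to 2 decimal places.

1.04

Mean-equated: 20 + (15.4 − 13.9) = 21.50
Linear-equated: (5.5/4.7)(20 − 13.9) + 15.4 = 22.538
Difference = 22.538 − 21.50 = 1.04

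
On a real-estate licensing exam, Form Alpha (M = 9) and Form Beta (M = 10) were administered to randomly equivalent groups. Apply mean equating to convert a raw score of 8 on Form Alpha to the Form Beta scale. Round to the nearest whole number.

9

Mean equating: y = x + (M_Y − M_X) = 8 + (10 − 9) = 9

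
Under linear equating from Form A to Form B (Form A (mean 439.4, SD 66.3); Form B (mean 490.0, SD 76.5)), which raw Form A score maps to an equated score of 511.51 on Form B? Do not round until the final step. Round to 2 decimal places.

Invert y = (SD_Y/SD_X)(x − M_X) + M_Y:
x = (SD_X/SD_Y)(y − M_Y) + M_X = (66.3/76.5)(511.51 − 490.0) + 439.4
x = 0.866667 × 21.510 + 439.4 = 458.04

458.04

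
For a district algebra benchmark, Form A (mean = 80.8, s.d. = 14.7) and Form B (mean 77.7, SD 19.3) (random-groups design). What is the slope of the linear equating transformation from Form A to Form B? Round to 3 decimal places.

A = SD_Y / SD_X = 19.3 / 14.7 = 1.313

1.313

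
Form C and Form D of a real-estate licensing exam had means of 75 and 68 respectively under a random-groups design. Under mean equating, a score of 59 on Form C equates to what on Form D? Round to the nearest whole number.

Mean equating: y = x + (M_Y − M_X) = 59 + (68 − 75) = 52

52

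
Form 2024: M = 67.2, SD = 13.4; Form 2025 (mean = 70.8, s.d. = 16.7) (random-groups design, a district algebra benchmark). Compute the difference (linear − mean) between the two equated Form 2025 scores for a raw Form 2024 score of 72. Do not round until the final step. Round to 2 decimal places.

1.18

Mean-equated: 72 + (70.8 − 67.2) = 75.60
Linear-equated: (16.7/13.4)(72 − 67.2) + 70.8 = 76.782
Difference = 76.782 − 75.60 = 1.18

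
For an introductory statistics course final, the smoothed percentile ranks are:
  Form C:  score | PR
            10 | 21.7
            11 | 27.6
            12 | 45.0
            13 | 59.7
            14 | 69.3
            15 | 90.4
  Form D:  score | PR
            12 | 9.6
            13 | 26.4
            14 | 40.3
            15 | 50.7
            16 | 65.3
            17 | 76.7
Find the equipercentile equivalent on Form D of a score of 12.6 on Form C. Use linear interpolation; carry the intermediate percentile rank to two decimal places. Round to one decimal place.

15.2

PR of 12.6 on Form C: 45.0 + (12.6 − 12)/(13 − 12) × (59.7 − 45.0) = 53.82
On Form D, PR 53.82 falls between score 15 (PR 50.7) and 16 (PR 65.3).
Interpolate: 15 + (53.82 − 50.7)/(65.3 − 50.7) × (16 − 15) = 15.2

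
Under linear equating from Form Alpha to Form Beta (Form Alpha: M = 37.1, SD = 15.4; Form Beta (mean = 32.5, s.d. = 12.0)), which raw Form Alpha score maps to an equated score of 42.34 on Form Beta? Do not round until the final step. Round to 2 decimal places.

Invert y = (SD_Y/SD_X)(x − M_X) + M_Y:
x = (SD_X/SD_Y)(y − M_Y) + M_X = (15.4/12.0)(42.34 − 32.5) + 37.1
x = 1.283333 × 9.840 + 37.1 = 49.73

49.73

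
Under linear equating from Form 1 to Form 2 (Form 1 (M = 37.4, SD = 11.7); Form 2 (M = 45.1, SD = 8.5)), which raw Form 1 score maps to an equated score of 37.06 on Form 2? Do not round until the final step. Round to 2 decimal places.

Invert y = (SD_Y/SD_X)(x − M_X) + M_Y:
x = (SD_X/SD_Y)(y − M_Y) + M_X = (11.7/8.5)(37.06 − 45.1) + 37.4
x = 1.376471 × -8.040 + 37.4 = 26.33

26.33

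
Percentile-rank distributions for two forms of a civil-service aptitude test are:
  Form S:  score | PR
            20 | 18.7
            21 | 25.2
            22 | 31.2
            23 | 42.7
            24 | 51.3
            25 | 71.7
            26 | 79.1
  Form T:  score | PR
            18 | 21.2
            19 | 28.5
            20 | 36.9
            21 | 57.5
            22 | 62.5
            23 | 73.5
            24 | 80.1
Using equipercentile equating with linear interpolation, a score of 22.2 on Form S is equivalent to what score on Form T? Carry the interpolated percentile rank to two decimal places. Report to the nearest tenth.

19.6

PR of 22.2 on Form S: 31.2 + (22.2 − 22)/(23 − 22) × (42.7 − 31.2) = 33.50
On Form T, PR 33.50 falls between score 19 (PR 28.5) and 20 (PR 36.9).
Interpolate: 19 + (33.50 − 28.5)/(36.9 − 28.5) × (20 − 19) = 19.6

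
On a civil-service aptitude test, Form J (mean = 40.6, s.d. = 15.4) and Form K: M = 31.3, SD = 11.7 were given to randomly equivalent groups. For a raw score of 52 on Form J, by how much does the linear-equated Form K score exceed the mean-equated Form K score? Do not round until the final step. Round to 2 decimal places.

Mean-equated: 52 + (31.3 − 40.6) = 42.70
Linear-equated: (11.7/15.4)(52 − 40.6) + 31.3 = 39.961
Difference = 39.961 − 42.70 = -2.74

-2.74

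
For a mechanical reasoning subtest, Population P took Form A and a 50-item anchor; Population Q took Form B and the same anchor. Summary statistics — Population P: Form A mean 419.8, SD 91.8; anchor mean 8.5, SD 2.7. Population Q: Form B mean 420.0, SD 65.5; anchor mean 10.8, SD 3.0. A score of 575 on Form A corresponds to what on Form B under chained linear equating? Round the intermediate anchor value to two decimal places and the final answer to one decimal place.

Form A → anchor (Population P): v = (2.7/91.8)(575 − 419.8) + 8.5 = 13.06
anchor → Form B (Population Q): y = (65.5/3.0)(13.06 − 10.8) + 420.0 = 469.3

469.3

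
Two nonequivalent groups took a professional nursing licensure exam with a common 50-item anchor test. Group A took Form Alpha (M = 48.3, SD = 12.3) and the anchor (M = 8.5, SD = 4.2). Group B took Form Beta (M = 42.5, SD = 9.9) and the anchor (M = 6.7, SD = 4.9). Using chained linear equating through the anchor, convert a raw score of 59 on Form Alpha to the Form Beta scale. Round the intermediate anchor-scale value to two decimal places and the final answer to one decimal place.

Form Alpha → anchor (Group A): v = (4.2/12.3)(59 − 48.3) + 8.5 = 12.15
anchor → Form Beta (Group B): y = (9.9/4.9)(12.15 − 6.7) + 42.5 = 53.5

53.5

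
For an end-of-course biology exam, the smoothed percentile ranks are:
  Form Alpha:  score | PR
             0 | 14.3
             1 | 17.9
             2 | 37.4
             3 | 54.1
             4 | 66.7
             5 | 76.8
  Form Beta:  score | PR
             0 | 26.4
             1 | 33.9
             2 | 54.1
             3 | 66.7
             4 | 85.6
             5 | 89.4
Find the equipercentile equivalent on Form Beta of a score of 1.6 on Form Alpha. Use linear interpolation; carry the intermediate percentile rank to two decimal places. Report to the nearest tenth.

0.4

PR of 1.6 on Form Alpha: 17.9 + (1.6 − 1)/(2 − 1) × (37.4 − 17.9) = 29.60
On Form Beta, PR 29.60 falls between score 0 (PR 26.4) and 1 (PR 33.9).
Interpolate: 0 + (29.60 − 26.4)/(33.9 − 26.4) × (1 − 0) = 0.4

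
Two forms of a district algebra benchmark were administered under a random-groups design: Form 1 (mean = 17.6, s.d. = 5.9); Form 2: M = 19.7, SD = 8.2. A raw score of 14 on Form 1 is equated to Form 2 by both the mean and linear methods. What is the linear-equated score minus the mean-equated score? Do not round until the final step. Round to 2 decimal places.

Mean-equated: 14 + (19.7 − 17.6) = 16.10
Linear-equated: (8.2/5.9)(14 − 17.6) + 19.7 = 14.697
Difference = 14.697 − 16.10 = -1.40

-1.40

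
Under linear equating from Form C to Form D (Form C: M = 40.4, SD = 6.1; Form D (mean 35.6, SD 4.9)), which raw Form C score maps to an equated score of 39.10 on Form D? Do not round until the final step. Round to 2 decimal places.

44.76

Invert y = (SD_Y/SD_X)(x − M_X) + M_Y:
x = (SD_X/SD_Y)(y − M_Y) + M_X = (6.1/4.9)(39.10 − 35.6) + 40.4
x = 1.244898 × 3.500 + 40.4 = 44.76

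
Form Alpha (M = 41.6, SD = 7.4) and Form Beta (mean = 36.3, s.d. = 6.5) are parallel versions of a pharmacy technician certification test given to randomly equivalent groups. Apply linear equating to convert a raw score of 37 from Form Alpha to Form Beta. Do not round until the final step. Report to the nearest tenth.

32.3

Linear equating: y = (SD_Y/SD_X)(x − M_X) + M_Y
y = (6.5/7.4)(37 − 41.6) + 36.3
y = 0.878378 × -4.6 + 36.3 = -4.0405 + 36.3 = 32.3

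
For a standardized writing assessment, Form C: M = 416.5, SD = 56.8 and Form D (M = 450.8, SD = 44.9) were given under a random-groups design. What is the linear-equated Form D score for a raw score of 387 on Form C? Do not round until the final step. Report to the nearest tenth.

427.5

Linear equating: y = (SD_Y/SD_X)(x − M_X) + M_Y
y = (44.9/56.8)(387 − 416.5) + 450.8
y = 0.790493 × -29.5 + 450.8 = -23.3195 + 450.8 = 427.5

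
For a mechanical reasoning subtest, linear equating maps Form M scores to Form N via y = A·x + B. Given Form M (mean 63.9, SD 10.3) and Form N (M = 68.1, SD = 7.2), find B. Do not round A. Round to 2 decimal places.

23.43

A = SD_Y / SD_X = 7.2 / 10.3 = 0.699029
B = M_Y − A·M_X = 68.1 − 0.699029 × 63.9 = 23.43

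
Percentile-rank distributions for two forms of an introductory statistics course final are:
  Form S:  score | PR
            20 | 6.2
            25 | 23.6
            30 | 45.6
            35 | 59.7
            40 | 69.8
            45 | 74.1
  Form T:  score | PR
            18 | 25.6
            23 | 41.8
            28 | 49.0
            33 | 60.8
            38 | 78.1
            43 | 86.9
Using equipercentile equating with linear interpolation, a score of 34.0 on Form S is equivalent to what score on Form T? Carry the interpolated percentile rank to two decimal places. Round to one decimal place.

PR of 34.0 on Form S: 45.6 + (34.0 − 30)/(35 − 30) × (59.7 − 45.6) = 56.88
On Form T, PR 56.88 falls between score 28 (PR 49.0) and 33 (PR 60.8).
Interpolate: 28 + (56.88 − 49.0)/(60.8 − 49.0) × (33 − 28) = 31.3

31.3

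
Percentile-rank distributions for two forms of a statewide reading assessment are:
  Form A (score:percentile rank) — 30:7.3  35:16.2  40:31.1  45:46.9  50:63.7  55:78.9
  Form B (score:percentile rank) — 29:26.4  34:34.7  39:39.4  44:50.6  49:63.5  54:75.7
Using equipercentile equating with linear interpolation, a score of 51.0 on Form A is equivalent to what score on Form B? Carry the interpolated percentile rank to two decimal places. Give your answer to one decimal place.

PR of 51.0 on Form A: 63.7 + (51.0 − 50)/(55 − 50) × (78.9 − 63.7) = 66.74
On Form B, PR 66.74 falls between score 49 (PR 63.5) and 54 (PR 75.7).
Interpolate: 49 + (66.74 − 63.5)/(75.7 − 63.5) × (54 − 49) = 50.3

50.3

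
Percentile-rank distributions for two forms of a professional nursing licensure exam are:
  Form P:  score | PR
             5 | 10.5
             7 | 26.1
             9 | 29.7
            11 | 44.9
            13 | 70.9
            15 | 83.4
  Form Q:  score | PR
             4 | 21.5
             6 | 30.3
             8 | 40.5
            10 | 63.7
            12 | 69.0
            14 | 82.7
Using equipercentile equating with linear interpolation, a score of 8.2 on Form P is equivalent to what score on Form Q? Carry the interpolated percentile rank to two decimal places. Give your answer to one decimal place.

PR of 8.2 on Form P: 26.1 + (8.2 − 7)/(9 − 7) × (29.7 − 26.1) = 28.26
On Form Q, PR 28.26 falls between score 4 (PR 21.5) and 6 (PR 30.3).
Interpolate: 4 + (28.26 − 21.5)/(30.3 − 21.5) × (6 − 4) = 5.5

5.5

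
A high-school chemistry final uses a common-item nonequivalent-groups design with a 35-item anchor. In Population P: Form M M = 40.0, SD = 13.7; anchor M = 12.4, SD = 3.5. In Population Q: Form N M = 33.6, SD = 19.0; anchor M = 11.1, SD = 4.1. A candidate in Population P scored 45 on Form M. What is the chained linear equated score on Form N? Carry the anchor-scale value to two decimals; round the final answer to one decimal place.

45.6

Form M → anchor (Population P): v = (3.5/13.7)(45 − 40.0) + 12.4 = 13.68
anchor → Form N (Population Q): y = (19.0/4.1)(13.68 − 11.1) + 33.6 = 45.6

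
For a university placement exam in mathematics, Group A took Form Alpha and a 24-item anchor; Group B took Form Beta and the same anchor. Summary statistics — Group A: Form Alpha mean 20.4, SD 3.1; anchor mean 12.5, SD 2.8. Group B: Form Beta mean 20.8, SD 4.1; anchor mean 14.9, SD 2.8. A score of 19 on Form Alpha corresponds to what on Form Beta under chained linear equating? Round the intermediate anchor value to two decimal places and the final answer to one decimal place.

Form Alpha → anchor (Group A): v = (2.8/3.1)(19 − 20.4) + 12.5 = 11.24
anchor → Form Beta (Group B): y = (4.1/2.8)(11.24 − 14.9) + 20.8 = 15.4

15.4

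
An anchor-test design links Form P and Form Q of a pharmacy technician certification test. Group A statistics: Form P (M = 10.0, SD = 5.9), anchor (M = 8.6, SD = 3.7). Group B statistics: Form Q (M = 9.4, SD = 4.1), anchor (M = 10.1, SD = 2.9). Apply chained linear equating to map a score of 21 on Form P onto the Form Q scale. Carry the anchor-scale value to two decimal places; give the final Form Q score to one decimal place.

17.0

Form P → anchor (Group A): v = (3.7/5.9)(21 − 10.0) + 8.6 = 15.50
anchor → Form Q (Group B): y = (4.1/2.9)(15.50 − 10.1) + 9.4 = 17.0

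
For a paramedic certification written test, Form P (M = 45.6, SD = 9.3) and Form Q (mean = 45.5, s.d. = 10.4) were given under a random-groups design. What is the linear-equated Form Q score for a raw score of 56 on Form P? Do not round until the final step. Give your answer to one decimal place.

Linear equating: y = (SD_Y/SD_X)(x − M_X) + M_Y
y = (10.4/9.3)(56 − 45.6) + 45.5
y = 1.118280 × 10.4 + 45.5 = 11.6301 + 45.5 = 57.1

57.1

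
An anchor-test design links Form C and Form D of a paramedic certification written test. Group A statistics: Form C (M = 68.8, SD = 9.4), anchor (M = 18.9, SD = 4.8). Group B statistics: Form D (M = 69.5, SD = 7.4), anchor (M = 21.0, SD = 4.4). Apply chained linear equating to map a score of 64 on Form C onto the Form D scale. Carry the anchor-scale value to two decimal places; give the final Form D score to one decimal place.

Form C → anchor (Group A): v = (4.8/9.4)(64 − 68.8) + 18.9 = 16.45
anchor → Form D (Group B): y = (7.4/4.4)(16.45 − 21.0) + 69.5 = 61.8

61.8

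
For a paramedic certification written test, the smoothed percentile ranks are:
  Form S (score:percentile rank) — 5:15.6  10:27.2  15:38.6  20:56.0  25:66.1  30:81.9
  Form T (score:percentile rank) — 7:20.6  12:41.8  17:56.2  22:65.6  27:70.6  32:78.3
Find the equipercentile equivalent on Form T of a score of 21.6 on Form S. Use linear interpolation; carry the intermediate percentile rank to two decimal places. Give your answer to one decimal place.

18.6

PR of 21.6 on Form S: 56.0 + (21.6 − 20)/(25 − 20) × (66.1 − 56.0) = 59.23
On Form T, PR 59.23 falls between score 17 (PR 56.2) and 22 (PR 65.6).
Interpolate: 17 + (59.23 − 56.2)/(65.6 − 56.2) × (22 − 17) = 18.6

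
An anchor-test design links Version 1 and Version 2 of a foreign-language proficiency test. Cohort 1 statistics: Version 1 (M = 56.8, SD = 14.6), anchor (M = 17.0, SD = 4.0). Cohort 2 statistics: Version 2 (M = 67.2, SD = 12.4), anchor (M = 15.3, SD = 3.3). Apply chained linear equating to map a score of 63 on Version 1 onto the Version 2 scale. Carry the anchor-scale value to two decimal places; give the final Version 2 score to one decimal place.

Version 1 → anchor (Cohort 1): v = (4.0/14.6)(63 − 56.8) + 17.0 = 18.70
anchor → Version 2 (Cohort 2): y = (12.4/3.3)(18.70 − 15.3) + 67.2 = 80.0

80.0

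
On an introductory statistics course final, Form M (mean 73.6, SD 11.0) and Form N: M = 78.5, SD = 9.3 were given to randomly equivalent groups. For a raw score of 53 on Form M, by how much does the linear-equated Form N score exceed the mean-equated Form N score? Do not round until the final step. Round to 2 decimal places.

3.18

Mean-equated: 53 + (78.5 − 73.6) = 57.90
Linear-equated: (9.3/11.0)(53 − 73.6) + 78.5 = 61.084
Difference = 61.084 − 57.90 = 3.18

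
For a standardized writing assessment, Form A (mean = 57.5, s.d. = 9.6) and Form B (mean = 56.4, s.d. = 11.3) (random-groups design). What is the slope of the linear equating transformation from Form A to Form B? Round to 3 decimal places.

1.177

A = SD_Y / SD_X = 11.3 / 9.6 = 1.177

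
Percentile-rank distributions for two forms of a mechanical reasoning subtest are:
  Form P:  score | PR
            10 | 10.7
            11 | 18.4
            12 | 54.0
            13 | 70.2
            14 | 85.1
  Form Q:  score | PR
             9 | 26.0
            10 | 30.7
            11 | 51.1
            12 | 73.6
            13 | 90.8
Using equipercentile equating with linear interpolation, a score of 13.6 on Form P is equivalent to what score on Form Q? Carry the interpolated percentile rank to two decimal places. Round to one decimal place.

12.3

PR of 13.6 on Form P: 70.2 + (13.6 − 13)/(14 − 13) × (85.1 − 70.2) = 79.14
On Form Q, PR 79.14 falls between score 12 (PR 73.6) and 13 (PR 90.8).
Interpolate: 12 + (79.14 − 73.6)/(90.8 − 73.6) × (13 − 12) = 12.3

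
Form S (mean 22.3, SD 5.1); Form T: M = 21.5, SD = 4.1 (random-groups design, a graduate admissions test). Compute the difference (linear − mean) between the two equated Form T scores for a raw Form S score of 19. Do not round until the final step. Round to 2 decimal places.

Mean-equated: 19 + (21.5 − 22.3) = 18.20
Linear-equated: (4.1/5.1)(19 − 22.3) + 21.5 = 18.847
Difference = 18.847 − 18.20 = 0.65

0.65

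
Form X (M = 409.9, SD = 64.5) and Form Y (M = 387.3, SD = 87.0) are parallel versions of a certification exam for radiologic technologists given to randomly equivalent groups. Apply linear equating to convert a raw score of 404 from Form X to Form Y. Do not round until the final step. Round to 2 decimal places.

379.34

Linear equating: y = (SD_Y/SD_X)(x − M_X) + M_Y
y = (87.0/64.5)(404 − 409.9) + 387.3
y = 1.348837 × -5.9 + 387.3 = -7.9581 + 387.3 = 379.34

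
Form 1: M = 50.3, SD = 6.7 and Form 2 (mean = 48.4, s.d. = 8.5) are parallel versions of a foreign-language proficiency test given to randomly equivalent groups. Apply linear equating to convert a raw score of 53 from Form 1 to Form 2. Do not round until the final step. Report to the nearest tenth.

51.8

Linear equating: y = (SD_Y/SD_X)(x − M_X) + M_Y
y = (8.5/6.7)(53 − 50.3) + 48.4
y = 1.268657 × 2.7 + 48.4 = 3.4254 + 48.4 = 51.8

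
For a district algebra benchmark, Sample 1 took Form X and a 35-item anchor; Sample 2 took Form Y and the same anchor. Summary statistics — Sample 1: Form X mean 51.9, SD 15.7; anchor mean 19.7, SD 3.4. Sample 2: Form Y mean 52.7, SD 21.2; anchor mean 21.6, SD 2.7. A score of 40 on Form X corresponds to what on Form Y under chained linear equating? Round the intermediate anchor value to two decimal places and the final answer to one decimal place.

17.5

Form X → anchor (Sample 1): v = (3.4/15.7)(40 − 51.9) + 19.7 = 17.12
anchor → Form Y (Sample 2): y = (21.2/2.7)(17.12 − 21.6) + 52.7 = 17.5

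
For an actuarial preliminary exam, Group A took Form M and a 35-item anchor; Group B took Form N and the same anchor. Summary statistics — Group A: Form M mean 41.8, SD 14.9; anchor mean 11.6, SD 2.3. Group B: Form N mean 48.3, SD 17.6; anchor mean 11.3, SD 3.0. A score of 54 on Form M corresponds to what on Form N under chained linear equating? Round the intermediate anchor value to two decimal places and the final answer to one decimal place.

Form M → anchor (Group A): v = (2.3/14.9)(54 − 41.8) + 11.6 = 13.48
anchor → Form N (Group B): y = (17.6/3.0)(13.48 − 11.3) + 48.3 = 61.1

61.1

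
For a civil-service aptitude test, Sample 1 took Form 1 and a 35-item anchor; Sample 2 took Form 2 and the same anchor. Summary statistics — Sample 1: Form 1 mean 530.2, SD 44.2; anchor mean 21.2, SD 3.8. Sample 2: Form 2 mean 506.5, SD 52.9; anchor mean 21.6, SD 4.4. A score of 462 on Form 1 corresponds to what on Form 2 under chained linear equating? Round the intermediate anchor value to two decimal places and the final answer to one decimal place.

431.2

Form 1 → anchor (Sample 1): v = (3.8/44.2)(462 − 530.2) + 21.2 = 15.34
anchor → Form 2 (Sample 2): y = (52.9/4.4)(15.34 − 21.6) + 506.5 = 431.2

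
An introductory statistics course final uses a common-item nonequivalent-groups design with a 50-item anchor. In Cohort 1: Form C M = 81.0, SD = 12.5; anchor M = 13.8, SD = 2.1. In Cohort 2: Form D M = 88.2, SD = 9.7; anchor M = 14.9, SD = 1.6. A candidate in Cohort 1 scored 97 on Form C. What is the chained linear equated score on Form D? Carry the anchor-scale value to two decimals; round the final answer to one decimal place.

97.8

Form C → anchor (Cohort 1): v = (2.1/12.5)(97 − 81.0) + 13.8 = 16.49
anchor → Form D (Cohort 2): y = (9.7/1.6)(16.49 − 14.9) + 88.2 = 97.8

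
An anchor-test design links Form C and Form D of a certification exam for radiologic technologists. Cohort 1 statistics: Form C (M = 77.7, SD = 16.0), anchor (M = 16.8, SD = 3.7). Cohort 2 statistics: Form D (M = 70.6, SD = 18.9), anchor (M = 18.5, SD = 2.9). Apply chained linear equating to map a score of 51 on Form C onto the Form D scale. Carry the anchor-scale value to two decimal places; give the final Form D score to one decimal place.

Form C → anchor (Cohort 1): v = (3.7/16.0)(51 − 77.7) + 16.8 = 10.63
anchor → Form D (Cohort 2): y = (18.9/2.9)(10.63 − 18.5) + 70.6 = 19.3

19.3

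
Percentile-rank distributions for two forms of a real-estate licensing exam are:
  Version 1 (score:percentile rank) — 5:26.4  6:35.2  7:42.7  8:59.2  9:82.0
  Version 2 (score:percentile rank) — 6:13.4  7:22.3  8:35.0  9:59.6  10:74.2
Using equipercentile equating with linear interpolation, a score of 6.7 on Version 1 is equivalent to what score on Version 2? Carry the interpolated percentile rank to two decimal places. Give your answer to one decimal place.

8.2

PR of 6.7 on Version 1: 35.2 + (6.7 − 6)/(7 − 6) × (42.7 − 35.2) = 40.45
On Version 2, PR 40.45 falls between score 8 (PR 35.0) and 9 (PR 59.6).
Interpolate: 8 + (40.45 − 35.0)/(59.6 − 35.0) × (9 − 8) = 8.2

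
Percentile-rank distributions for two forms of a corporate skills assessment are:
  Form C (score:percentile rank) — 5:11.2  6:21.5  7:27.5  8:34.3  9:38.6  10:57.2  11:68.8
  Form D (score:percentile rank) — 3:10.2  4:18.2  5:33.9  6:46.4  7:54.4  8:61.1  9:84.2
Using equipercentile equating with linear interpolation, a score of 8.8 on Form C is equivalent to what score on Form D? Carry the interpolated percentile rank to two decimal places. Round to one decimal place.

PR of 8.8 on Form C: 34.3 + (8.8 − 8)/(9 − 8) × (38.6 − 34.3) = 37.74
On Form D, PR 37.74 falls between score 5 (PR 33.9) and 6 (PR 46.4).
Interpolate: 5 + (37.74 − 33.9)/(46.4 − 33.9) × (6 − 5) = 5.3

5.3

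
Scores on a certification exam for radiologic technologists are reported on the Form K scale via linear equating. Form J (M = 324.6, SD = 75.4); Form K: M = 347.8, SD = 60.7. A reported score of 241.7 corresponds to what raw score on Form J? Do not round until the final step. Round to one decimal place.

Invert y = (SD_Y/SD_X)(x − M_X) + M_Y:
x = (SD_X/SD_Y)(y − M_Y) + M_X = (75.4/60.7)(241.7 − 347.8) + 324.6
x = 1.242175 × -106.100 + 324.6 = 192.8

192.8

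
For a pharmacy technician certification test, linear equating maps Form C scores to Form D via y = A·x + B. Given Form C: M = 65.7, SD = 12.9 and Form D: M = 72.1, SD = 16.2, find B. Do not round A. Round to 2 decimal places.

-10.41

A = SD_Y / SD_X = 16.2 / 12.9 = 1.255814
B = M_Y − A·M_X = 72.1 − 1.255814 × 65.7 = -10.41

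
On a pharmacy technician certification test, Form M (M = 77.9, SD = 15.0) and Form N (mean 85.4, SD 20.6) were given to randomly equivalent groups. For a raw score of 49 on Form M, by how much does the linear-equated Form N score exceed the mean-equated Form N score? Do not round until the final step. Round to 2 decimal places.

Mean-equated: 49 + (85.4 − 77.9) = 56.50
Linear-equated: (20.6/15.0)(49 − 77.9) + 85.4 = 45.711
Difference = 45.711 − 56.50 = -10.79

-10.79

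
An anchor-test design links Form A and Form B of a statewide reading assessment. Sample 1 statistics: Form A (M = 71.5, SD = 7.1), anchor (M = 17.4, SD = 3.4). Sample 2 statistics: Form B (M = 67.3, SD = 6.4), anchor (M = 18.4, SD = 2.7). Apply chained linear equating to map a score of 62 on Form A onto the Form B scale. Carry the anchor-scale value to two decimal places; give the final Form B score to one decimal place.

54.1

Form A → anchor (Sample 1): v = (3.4/7.1)(62 − 71.5) + 17.4 = 12.85
anchor → Form B (Sample 2): y = (6.4/2.7)(12.85 − 18.4) + 67.3 = 54.1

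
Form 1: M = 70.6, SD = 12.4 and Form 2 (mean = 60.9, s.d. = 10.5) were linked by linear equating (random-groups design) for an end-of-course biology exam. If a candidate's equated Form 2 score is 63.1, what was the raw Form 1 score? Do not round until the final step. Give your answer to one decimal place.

73.2

Invert y = (SD_Y/SD_X)(x − M_X) + M_Y:
x = (SD_X/SD_Y)(y − M_Y) + M_X = (12.4/10.5)(63.1 − 60.9) + 70.6
x = 1.180952 × 2.200 + 70.6 = 73.2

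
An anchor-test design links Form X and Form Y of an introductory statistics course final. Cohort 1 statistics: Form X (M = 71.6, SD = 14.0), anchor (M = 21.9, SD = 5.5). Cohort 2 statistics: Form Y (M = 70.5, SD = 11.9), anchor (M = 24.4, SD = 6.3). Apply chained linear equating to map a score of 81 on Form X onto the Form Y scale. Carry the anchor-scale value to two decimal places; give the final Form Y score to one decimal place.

72.7

Form X → anchor (Cohort 1): v = (5.5/14.0)(81 − 71.6) + 21.9 = 25.59
anchor → Form Y (Cohort 2): y = (11.9/6.3)(25.59 − 24.4) + 70.5 = 72.7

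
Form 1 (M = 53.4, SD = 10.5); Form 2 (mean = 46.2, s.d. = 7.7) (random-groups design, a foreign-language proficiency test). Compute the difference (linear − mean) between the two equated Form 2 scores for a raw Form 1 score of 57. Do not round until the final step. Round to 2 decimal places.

-0.96

Mean-equated: 57 + (46.2 − 53.4) = 49.80
Linear-equated: (7.7/10.5)(57 − 53.4) + 46.2 = 48.840
Difference = 48.840 − 49.80 = -0.96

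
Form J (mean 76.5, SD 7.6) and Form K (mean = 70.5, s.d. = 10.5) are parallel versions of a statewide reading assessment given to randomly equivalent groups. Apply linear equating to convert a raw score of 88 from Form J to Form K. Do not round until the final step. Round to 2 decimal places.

Linear equating: y = (SD_Y/SD_X)(x − M_X) + M_Y
y = (10.5/7.6)(88 − 76.5) + 70.5
y = 1.381579 × 11.5 + 70.5 = 15.8882 + 70.5 = 86.39

86.39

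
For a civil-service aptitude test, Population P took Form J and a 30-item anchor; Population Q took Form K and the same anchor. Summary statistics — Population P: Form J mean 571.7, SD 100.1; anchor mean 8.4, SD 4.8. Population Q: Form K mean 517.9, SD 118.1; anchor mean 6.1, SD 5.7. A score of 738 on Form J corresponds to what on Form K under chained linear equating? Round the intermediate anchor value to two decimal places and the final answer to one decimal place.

730.7

Form J → anchor (Population P): v = (4.8/100.1)(738 − 571.7) + 8.4 = 16.37
anchor → Form K (Population Q): y = (118.1/5.7)(16.37 − 6.1) + 517.9 = 730.7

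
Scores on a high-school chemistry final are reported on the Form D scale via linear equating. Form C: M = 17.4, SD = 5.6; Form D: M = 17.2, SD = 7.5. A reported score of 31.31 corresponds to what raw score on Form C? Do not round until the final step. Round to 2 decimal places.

27.94

Invert y = (SD_Y/SD_X)(x − M_X) + M_Y:
x = (SD_X/SD_Y)(y − M_Y) + M_X = (5.6/7.5)(31.31 − 17.2) + 17.4
x = 0.746667 × 14.110 + 17.4 = 27.94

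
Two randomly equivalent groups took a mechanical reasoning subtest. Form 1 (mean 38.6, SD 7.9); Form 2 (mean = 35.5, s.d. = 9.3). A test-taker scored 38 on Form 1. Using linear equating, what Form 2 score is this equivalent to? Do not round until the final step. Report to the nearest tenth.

Linear equating: y = (SD_Y/SD_X)(x − M_X) + M_Y
y = (9.3/7.9)(38 − 38.6) + 35.5
y = 1.177215 × -0.6 + 35.5 = -0.7063 + 35.5 = 34.8

34.8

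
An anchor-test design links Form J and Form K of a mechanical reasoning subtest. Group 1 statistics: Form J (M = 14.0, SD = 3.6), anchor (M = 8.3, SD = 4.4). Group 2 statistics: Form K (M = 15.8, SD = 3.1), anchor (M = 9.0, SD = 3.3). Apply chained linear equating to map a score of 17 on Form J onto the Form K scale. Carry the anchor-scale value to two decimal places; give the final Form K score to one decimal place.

Form J → anchor (Group 1): v = (4.4/3.6)(17 − 14.0) + 8.3 = 11.97
anchor → Form K (Group 2): y = (3.1/3.3)(11.97 − 9.0) + 15.8 = 18.6

18.6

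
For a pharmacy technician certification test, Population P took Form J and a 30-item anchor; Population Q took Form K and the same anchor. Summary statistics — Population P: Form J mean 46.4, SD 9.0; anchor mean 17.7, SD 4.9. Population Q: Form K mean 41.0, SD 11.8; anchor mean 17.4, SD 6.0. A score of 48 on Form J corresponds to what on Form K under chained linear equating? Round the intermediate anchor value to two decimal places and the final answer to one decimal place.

Form J → anchor (Population P): v = (4.9/9.0)(48 − 46.4) + 17.7 = 18.57
anchor → Form K (Population Q): y = (11.8/6.0)(18.57 − 17.4) + 41.0 = 43.3

43.3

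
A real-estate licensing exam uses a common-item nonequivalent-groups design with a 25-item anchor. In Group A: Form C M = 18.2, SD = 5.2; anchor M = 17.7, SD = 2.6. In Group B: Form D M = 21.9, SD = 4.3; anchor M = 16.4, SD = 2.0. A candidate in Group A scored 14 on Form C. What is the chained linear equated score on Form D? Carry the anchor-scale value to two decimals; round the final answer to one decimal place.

Form C → anchor (Group A): v = (2.6/5.2)(14 − 18.2) + 17.7 = 15.60
anchor → Form D (Group B): y = (4.3/2.0)(15.60 − 16.4) + 21.9 = 20.2

20.2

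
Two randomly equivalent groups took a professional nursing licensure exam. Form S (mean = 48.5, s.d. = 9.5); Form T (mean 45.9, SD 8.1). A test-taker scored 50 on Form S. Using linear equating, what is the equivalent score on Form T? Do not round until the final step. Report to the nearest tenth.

Linear equating: y = (SD_Y/SD_X)(x − M_X) + M_Y
y = (8.1/9.5)(50 − 48.5) + 45.9
y = 0.852632 × 1.5 + 45.9 = 1.2789 + 45.9 = 47.2

47.2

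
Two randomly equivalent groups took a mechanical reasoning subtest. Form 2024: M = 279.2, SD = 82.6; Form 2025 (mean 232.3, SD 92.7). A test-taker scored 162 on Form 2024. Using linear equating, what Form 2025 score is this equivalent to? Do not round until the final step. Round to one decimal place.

Linear equating: y = (SD_Y/SD_X)(x − M_X) + M_Y
y = (92.7/82.6)(162 − 279.2) + 232.3
y = 1.122276 × -117.2 + 232.3 = -131.5308 + 232.3 = 100.8

100.8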